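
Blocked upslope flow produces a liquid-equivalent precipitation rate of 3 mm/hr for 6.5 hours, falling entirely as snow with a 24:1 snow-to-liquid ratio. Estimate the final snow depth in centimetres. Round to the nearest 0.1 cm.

snow depth ≈ 46.8 cm

Liquid-equivalent depth = 3 × 6.5 = 19.5 mm.
Snow depth = 19.5 mm × 24 = 468 mm = 46.8 cm.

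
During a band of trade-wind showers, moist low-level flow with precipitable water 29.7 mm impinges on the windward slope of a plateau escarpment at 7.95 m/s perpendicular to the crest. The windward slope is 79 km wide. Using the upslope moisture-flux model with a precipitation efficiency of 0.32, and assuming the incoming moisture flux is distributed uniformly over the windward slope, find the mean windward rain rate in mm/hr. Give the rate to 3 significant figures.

Incoming column moisture flux per unit ridge length: F = V × PW = 7.95 × 29.7 = 236.115 mm·m/s.
Spread over the 79 km slope with efficiency ε = 0.32: R = ε·F/W = 0.32 × 236.115 / 79000 m = 9.564e-04 mm/s.
R = 9.564e-04 × 3600 = 3.44 mm/hr.

R ≈ 3.44 mm/hr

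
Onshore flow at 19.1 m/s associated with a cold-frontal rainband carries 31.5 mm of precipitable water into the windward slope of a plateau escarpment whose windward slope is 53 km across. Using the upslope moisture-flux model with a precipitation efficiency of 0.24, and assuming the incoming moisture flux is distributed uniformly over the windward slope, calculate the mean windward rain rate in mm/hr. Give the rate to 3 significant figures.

R ≈ 9.81 mm/hr

Incoming column moisture flux per unit ridge length: F = V × PW = 19.1 × 31.5 = 601.65 mm·m/s.
Spread over the 53 km slope with efficiency ε = 0.24: R = ε·F/W = 0.24 × 601.65 / 53000 m = 2.724e-03 mm/s.
R = 2.724e-03 × 3600 = 9.81 mm/hr.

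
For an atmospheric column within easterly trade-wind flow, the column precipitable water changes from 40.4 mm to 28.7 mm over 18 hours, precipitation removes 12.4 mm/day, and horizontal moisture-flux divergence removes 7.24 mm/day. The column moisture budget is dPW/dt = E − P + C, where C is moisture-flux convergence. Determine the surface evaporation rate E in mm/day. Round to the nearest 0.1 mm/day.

dPW/dt = (28.7 − 40.4) mm / (18/24 day) = -15.600 mm/day.
E = dPW/dt + P − C = (-15.600) + 12.4 − (-7.24) = 4.0 mm/day.

E ≈ 4.0 mm/day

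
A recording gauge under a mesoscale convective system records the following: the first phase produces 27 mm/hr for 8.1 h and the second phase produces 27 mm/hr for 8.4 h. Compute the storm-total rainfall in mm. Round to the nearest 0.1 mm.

Total = Σ Rᵢ Δtᵢ = 27 × 8.1 + 27 × 8.4
      = 218.7 + 226.8 = 445.5 mm.

total ≈ 445.5 mm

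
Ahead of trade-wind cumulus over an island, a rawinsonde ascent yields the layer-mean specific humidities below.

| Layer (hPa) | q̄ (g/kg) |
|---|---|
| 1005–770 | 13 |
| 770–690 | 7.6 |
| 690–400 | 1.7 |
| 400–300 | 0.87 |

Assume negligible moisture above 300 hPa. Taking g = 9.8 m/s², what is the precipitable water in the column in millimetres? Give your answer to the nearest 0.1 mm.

Precipitable water is the column-integrated vapour mass per unit area: PW = (1/g) Σ q̄ Δp, with q in kg/kg and Δp in Pa (1 kg/m² of water = 1 mm).
Layer 1005–770 hPa: Δp = 235 hPa = 23500 Pa, q̄ = 0.013 kg/kg → 0.013 × 23500 / 9.8 = 31.17 mm
Layer 770–690 hPa: Δp = 80 hPa = 8000 Pa, q̄ = 0.0076 kg/kg → 0.0076 × 8000 / 9.8 = 6.20 mm
Layer 690–400 hPa: Δp = 290 hPa = 29000 Pa, q̄ = 0.0017 kg/kg → 0.0017 × 29000 / 9.8 = 5.03 mm
Layer 400–300 hPa: Δp = 100 hPa = 10000 Pa, q̄ = 0.00087 kg/kg → 0.00087 × 10000 / 9.8 = 0.89 mm
PW = 31.17 + 6.20 + 5.03 + 0.89 = 43.29 ≈ 43.3 mm.

PW ≈ 43.3 mm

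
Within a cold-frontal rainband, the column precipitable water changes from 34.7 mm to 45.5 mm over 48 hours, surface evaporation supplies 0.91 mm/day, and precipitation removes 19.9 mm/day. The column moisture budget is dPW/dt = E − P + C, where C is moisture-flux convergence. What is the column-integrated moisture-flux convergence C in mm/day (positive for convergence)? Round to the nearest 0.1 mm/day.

dPW/dt = (45.5 − 34.7) mm / (48/24 day) = +5.400 mm/day.
C = dPW/dt − E + P = (+5.400) − 0.91 + 19.9 = 24.4 mm/day.

C ≈ 24.4 mm/day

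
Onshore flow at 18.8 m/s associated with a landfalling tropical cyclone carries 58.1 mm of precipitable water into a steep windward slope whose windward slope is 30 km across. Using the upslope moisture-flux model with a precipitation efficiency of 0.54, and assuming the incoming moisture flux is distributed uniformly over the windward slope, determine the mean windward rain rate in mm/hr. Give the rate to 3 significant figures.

Incoming column moisture flux per unit ridge length: F = V × PW = 18.8 × 58.1 = 1092.28 mm·m/s.
Spread over the 30 km slope with efficiency ε = 0.54: R = ε·F/W = 0.54 × 1092.28 / 30000 m = 1.966e-02 mm/s.
R = 1.966e-02 × 3600 = 70.8 mm/hr.

R ≈ 70.8 mm/hr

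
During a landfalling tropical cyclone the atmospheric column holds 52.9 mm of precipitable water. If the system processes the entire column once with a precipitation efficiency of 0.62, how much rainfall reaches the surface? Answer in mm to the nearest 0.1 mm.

rainfall ≈ 32.8 mm

Rainfall = ε × PW = 0.62 × 52.9 = 32.8 mm.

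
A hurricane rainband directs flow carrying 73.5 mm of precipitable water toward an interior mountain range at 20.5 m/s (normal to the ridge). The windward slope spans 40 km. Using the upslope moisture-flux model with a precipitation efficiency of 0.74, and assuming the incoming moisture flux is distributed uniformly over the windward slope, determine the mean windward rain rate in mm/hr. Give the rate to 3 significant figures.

R ≈ 100 mm/hr

Incoming column moisture flux per unit ridge length: F = V × PW = 20.5 × 73.5 = 1506.75 mm·m/s.
Spread over the 40 km slope with efficiency ε = 0.74: R = ε·F/W = 0.74 × 1506.75 / 40000 m = 2.787e-02 mm/s.
R = 2.787e-02 × 3600 = 100 mm/hr.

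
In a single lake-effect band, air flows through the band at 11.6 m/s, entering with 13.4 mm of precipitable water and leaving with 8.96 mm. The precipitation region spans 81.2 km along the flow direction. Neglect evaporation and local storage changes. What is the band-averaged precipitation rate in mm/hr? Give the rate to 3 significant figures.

Column moisture flux per unit crosswind length is F = V × PW.
Inflow: F_in = 11.6 × 13.4 = 155.44 mm·m/s
Outflow: F_out = 11.6 × 8.96 = 103.936 mm·m/s
Steady-state rate R = (F_in − F_out)/L = (155.44 − 103.936) / 81200 m = 6.343e-04 mm/s.
R = 6.343e-04 × 3600 = 2.28 mm/hr.

R ≈ 2.28 mm/hr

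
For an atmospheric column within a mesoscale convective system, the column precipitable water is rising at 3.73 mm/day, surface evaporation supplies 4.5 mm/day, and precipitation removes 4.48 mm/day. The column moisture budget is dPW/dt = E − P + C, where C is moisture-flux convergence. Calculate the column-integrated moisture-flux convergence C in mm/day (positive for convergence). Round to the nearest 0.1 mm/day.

C ≈ 3.7 mm/day

dPW/dt = +3.73 mm/day.
C = dPW/dt − E + P = (+3.73) − 4.5 + 4.48 = 3.7 mm/day.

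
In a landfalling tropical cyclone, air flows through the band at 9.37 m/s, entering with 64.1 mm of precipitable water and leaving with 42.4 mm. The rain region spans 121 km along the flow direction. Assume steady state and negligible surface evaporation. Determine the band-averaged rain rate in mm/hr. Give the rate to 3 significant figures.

Column moisture flux per unit crosswind length is F = V × PW.
Inflow: F_in = 9.37 × 64.1 = 600.617 mm·m/s
Outflow: F_out = 9.37 × 42.4 = 397.288 mm·m/s
Steady-state rate R = (F_in − F_out)/L = (600.617 − 397.288) / 121000 m = 1.680e-03 mm/s.
R = 1.680e-03 × 3600 = 6.05 mm/hr.

R ≈ 6.05 mm/hr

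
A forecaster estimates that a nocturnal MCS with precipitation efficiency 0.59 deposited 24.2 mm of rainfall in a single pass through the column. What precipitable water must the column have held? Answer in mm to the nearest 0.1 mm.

PW ≈ 41.0 mm

PW = rainfall / ε = 24.2 / 0.59 = 41.0 mm.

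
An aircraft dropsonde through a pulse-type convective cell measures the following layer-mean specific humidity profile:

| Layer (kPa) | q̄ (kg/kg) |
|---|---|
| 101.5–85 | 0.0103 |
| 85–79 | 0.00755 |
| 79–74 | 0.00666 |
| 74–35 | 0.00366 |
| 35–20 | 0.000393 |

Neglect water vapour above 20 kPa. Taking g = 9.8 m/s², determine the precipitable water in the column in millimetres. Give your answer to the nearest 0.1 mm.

Precipitable water is the column-integrated vapour mass per unit area: PW = (1/g) Σ q̄ Δp, with q in kg/kg and Δp in Pa (1 kg/m² of water = 1 mm).
Layer 101.5–85 kPa: Δp = 165 hPa = 16500 Pa, q̄ = 0.0103 kg/kg → 0.0103 × 16500 / 9.8 = 17.34 mm
Layer 85–79 kPa: Δp = 60 hPa = 6000 Pa, q̄ = 0.00755 kg/kg → 0.00755 × 6000 / 9.8 = 4.62 mm
Layer 79–74 kPa: Δp = 50 hPa = 5000 Pa, q̄ = 0.00666 kg/kg → 0.00666 × 5000 / 9.8 = 3.40 mm
Layer 74–35 kPa: Δp = 390 hPa = 39000 Pa, q̄ = 0.00366 kg/kg → 0.00366 × 39000 / 9.8 = 14.57 mm
Layer 35–20 kPa: Δp = 150 hPa = 15000 Pa, q̄ = 0.000393 kg/kg → 0.000393 × 15000 / 9.8 = 0.60 mm
PW = 17.34 + 4.62 + 3.40 + 14.57 + 0.60 = 40.53 ≈ 40.5 mm.

PW ≈ 40.5 mm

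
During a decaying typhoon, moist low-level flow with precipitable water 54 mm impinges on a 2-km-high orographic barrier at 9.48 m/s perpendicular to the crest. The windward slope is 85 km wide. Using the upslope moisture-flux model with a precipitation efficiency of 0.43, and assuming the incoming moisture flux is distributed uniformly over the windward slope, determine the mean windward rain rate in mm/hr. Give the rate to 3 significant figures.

Incoming column moisture flux per unit ridge length: F = V × PW = 9.48 × 54 = 511.92 mm·m/s.
Spread over the 85 km slope with efficiency ε = 0.43: R = ε·F/W = 0.43 × 511.92 / 85000 m = 2.590e-03 mm/s.
R = 2.590e-03 × 3600 = 9.32 mm/hr.

R ≈ 9.32 mm/hr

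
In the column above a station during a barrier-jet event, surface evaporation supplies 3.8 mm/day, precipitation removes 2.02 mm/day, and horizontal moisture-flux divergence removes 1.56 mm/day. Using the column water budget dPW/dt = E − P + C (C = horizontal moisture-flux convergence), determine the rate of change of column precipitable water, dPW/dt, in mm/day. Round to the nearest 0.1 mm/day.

dPW/dt ≈ 0.2 mm/day

dPW/dt = E − P + C = 3.8 − 2.02 + (-1.56) = 0.2 mm/day.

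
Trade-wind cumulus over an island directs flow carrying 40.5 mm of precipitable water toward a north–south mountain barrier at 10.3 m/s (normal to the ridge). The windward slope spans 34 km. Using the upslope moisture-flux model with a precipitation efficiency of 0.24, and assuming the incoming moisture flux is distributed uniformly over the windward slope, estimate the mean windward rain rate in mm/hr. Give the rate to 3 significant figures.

Incoming column moisture flux per unit ridge length: F = V × PW = 10.3 × 40.5 = 417.15 mm·m/s.
Spread over the 34 km slope with efficiency ε = 0.24: R = ε·F/W = 0.24 × 417.15 / 34000 m = 2.945e-03 mm/s.
R = 2.945e-03 × 3600 = 10.6 mm/hr.

R ≈ 10.6 mm/hr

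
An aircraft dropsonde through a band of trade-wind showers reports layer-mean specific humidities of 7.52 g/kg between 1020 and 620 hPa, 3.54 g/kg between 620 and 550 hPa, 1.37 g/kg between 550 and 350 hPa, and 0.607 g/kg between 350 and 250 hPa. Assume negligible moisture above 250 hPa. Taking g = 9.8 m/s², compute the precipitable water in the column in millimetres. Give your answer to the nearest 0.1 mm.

PW ≈ 36.6 mm

Precipitable water is the column-integrated vapour mass per unit area: PW = (1/g) Σ q̄ Δp, with q in kg/kg and Δp in Pa (1 kg/m² of water = 1 mm).
Layer 1020–620 hPa: Δp = 400 hPa = 40000 Pa, q̄ = 0.00752 kg/kg → 0.00752 × 40000 / 9.8 = 30.69 mm
Layer 620–550 hPa: Δp = 70 hPa = 7000 Pa, q̄ = 0.00354 kg/kg → 0.00354 × 7000 / 9.8 = 2.53 mm
Layer 550–350 hPa: Δp = 200 hPa = 20000 Pa, q̄ = 0.00137 kg/kg → 0.00137 × 20000 / 9.8 = 2.80 mm
Layer 350–250 hPa: Δp = 100 hPa = 10000 Pa, q̄ = 0.000607 kg/kg → 0.000607 × 10000 / 9.8 = 0.62 mm
PW = 30.69 + 2.53 + 2.80 + 0.62 = 36.64 ≈ 36.6 mm.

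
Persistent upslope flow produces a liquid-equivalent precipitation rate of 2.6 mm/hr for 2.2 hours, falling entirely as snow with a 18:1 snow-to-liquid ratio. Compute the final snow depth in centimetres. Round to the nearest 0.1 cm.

snow depth ≈ 10.3 cm

Liquid-equivalent depth = 2.6 × 2.2 = 5.72 mm.
Snow depth = 5.72 mm × 18 = 102.96 mm = 10.3 cm.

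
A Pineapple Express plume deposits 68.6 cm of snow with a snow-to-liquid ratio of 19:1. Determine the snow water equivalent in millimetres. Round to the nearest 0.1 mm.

SWE ≈ 36.1 mm

SWE = snow depth / ratio = 68.6 cm / 19 = 3.611 cm = 36.1 mm.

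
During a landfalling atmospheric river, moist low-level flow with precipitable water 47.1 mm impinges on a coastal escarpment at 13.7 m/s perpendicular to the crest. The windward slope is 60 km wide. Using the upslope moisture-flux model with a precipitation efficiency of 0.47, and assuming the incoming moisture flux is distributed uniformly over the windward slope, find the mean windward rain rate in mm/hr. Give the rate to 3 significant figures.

R ≈ 18.2 mm/hr

Incoming column moisture flux per unit ridge length: F = V × PW = 13.7 × 47.1 = 645.27 mm·m/s.
Spread over the 60 km slope with efficiency ε = 0.47: R = ε·F/W = 0.47 × 645.27 / 60000 m = 5.055e-03 mm/s.
R = 5.055e-03 × 3600 = 18.2 mm/hr.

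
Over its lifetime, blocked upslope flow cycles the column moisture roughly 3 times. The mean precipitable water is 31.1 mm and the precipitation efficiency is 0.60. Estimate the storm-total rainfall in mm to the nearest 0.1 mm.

Each cycle deposits ε × PW = 0.60 × 31.1 = 18.66 mm.
Over 3 cycles: 3 × 18.66 = 56.0 mm.

rainfall ≈ 56.0 mm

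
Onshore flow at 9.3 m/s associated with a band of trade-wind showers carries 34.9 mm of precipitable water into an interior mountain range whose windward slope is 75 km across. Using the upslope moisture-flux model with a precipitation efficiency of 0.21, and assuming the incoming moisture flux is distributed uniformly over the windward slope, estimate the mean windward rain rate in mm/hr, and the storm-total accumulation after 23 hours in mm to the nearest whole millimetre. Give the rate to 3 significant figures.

Incoming column moisture flux per unit ridge length: F = V × PW = 9.3 × 34.9 = 324.57 mm·m/s.
Spread over the 75 km slope with efficiency ε = 0.21: R = ε·F/W = 0.21 × 324.57 / 75000 m = 9.088e-04 mm/s.
R = 9.088e-04 × 3600 = 3.27 mm/hr.
Over 23 h: total = 3.27 × 23 = 75.21 ≈ 75 mm.

R ≈ 3.27 mm/hr; total ≈ 75 mm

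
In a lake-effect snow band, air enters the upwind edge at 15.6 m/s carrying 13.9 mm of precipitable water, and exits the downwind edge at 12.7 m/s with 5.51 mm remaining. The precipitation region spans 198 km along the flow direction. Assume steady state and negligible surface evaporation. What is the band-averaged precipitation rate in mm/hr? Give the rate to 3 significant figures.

R ≈ 2.67 mm/hr

Column moisture flux per unit crosswind length is F = V × PW.
Inflow: F_in = 15.6 × 13.9 = 216.84 mm·m/s
Outflow: F_out = 12.7 × 5.51 = 69.977 mm·m/s
Steady-state rate R = (F_in − F_out)/L = (216.84 − 69.977) / 198000 m = 7.417e-04 mm/s.
R = 7.417e-04 × 3600 = 2.67 mm/hr.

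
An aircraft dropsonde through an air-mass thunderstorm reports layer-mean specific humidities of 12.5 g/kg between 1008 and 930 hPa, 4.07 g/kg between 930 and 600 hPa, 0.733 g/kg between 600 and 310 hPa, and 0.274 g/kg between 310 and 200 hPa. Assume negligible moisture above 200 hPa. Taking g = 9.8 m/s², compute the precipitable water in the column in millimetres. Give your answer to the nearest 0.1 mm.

PW ≈ 26.1 mm

Precipitable water is the column-integrated vapour mass per unit area: PW = (1/g) Σ q̄ Δp, with q in kg/kg and Δp in Pa (1 kg/m² of water = 1 mm).
Layer 1008–930 hPa: Δp = 78 hPa = 7800 Pa, q̄ = 0.0125 kg/kg → 0.0125 × 7800 / 9.8 = 9.95 mm
Layer 930–600 hPa: Δp = 330 hPa = 33000 Pa, q̄ = 0.00407 kg/kg → 0.00407 × 33000 / 9.8 = 13.71 mm
Layer 600–310 hPa: Δp = 290 hPa = 29000 Pa, q̄ = 0.000733 kg/kg → 0.000733 × 29000 / 9.8 = 2.17 mm
Layer 310–200 hPa: Δp = 110 hPa = 11000 Pa, q̄ = 0.000274 kg/kg → 0.000274 × 11000 / 9.8 = 0.31 mm
PW = 9.95 + 13.71 + 2.17 + 0.31 = 26.14 ≈ 26.1 mm.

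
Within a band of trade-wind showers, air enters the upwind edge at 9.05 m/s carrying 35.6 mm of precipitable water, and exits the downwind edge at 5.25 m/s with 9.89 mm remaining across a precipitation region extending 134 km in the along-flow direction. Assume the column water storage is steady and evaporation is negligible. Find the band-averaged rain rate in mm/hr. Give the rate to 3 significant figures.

R ≈ 7.26 mm/hr

Column moisture flux per unit crosswind length is F = V × PW.
Inflow: F_in = 9.05 × 35.6 = 322.18 mm·m/s
Outflow: F_out = 5.25 × 9.89 = 51.9225 mm·m/s
Steady-state rate R = (F_in − F_out)/L = (322.18 − 51.9225) / 134000 m = 2.017e-03 mm/s.
R = 2.017e-03 × 3600 = 7.26 mm/hr.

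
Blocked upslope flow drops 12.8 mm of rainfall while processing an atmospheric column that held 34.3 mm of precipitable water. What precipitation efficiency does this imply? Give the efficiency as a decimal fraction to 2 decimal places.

ε ≈ 0.37

ε = rainfall / PW = 12.8 / 34.3 = 0.37.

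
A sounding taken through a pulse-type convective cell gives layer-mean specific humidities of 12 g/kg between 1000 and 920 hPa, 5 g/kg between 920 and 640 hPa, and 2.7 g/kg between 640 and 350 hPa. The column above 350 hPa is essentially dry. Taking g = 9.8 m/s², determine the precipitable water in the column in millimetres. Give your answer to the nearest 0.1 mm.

PW ≈ 32.1 mm

Precipitable water is the column-integrated vapour mass per unit area: PW = (1/g) Σ q̄ Δp, with q in kg/kg and Δp in Pa (1 kg/m² of water = 1 mm).
Layer 1000–920 hPa: Δp = 80 hPa = 8000 Pa, q̄ = 0.012 kg/kg → 0.012 × 8000 / 9.8 = 9.80 mm
Layer 920–640 hPa: Δp = 280 hPa = 28000 Pa, q̄ = 0.005 kg/kg → 0.005 × 28000 / 9.8 = 14.29 mm
Layer 640–350 hPa: Δp = 290 hPa = 29000 Pa, q̄ = 0.0027 kg/kg → 0.0027 × 29000 / 9.8 = 7.99 mm
PW = 9.80 + 14.29 + 7.99 = 32.08 ≈ 32.1 mm.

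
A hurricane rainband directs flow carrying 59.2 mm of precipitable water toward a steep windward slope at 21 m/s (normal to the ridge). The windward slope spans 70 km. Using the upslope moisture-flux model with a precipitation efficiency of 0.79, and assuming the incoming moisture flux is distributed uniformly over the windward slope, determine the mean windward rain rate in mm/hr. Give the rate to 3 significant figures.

Incoming column moisture flux per unit ridge length: F = V × PW = 21 × 59.2 = 1243.2 mm·m/s.
Spread over the 70 km slope with efficiency ε = 0.79: R = ε·F/W = 0.79 × 1243.2 / 70000 m = 1.403e-02 mm/s.
R = 1.403e-02 × 3600 = 50.5 mm/hr.

R ≈ 50.5 mm/hr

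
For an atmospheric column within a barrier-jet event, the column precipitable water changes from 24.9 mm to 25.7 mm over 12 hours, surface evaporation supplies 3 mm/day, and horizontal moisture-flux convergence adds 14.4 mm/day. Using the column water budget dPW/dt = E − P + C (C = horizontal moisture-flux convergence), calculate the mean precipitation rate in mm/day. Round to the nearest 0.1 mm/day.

P ≈ 15.8 mm/day

dPW/dt = (25.7 − 24.9) mm / (12/24 day) = +1.600 mm/day.
P = E + C − dPW/dt = 3 + (14.4) − (+1.600) = 15.8 mm/day.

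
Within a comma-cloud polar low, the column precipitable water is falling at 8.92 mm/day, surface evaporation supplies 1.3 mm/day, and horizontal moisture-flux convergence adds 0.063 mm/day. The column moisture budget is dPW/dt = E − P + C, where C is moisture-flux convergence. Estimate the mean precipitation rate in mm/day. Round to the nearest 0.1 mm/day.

P ≈ 10.3 mm/day

dPW/dt = -8.92 mm/day.
P = E + C − dPW/dt = 1.3 + (0.063) − (-8.92) = 10.3 mm/day.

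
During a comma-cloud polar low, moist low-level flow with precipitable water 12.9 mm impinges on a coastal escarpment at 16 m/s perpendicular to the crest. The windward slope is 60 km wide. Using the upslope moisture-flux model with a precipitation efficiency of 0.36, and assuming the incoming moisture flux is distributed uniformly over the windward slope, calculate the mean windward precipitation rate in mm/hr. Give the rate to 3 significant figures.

R ≈ 4.46 mm/hr

Incoming column moisture flux per unit ridge length: F = V × PW = 16 × 12.9 = 206.4 mm·m/s.
Spread over the 60 km slope with efficiency ε = 0.36: R = ε·F/W = 0.36 × 206.4 / 60000 m = 1.238e-03 mm/s.
R = 1.238e-03 × 3600 = 4.46 mm/hr.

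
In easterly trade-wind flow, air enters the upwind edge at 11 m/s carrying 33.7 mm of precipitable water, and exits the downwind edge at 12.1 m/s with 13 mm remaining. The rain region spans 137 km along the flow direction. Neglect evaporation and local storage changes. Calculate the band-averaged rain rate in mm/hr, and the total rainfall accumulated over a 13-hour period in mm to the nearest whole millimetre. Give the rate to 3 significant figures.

Column moisture flux per unit crosswind length is F = V × PW.
Inflow: F_in = 11 × 33.7 = 370.7 mm·m/s
Outflow: F_out = 12.1 × 13 = 157.3 mm·m/s
Steady-state rate R = (F_in − F_out)/L = (370.7 − 157.3) / 137000 m = 1.558e-03 mm/s.
R = 1.558e-03 × 3600 = 5.61 mm/hr.
Over 13 h: total = 5.61 × 13 = 72.93 ≈ 73 mm.

R ≈ 5.61 mm/hr; total ≈ 73 mm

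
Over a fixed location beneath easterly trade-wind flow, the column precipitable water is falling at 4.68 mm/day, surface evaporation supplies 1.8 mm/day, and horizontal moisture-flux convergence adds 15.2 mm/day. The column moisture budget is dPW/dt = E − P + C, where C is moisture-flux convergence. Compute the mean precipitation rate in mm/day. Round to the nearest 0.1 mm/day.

dPW/dt = -4.68 mm/day.
P = E + C − dPW/dt = 1.8 + (15.2) − (-4.68) = 21.7 mm/day.

P ≈ 21.7 mm/day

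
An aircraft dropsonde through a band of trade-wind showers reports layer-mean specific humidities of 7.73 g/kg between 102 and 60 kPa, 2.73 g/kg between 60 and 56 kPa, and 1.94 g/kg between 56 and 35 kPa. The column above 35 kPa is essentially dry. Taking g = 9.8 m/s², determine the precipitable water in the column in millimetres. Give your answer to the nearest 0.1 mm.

Precipitable water is the column-integrated vapour mass per unit area: PW = (1/g) Σ q̄ Δp, with q in kg/kg and Δp in Pa (1 kg/m² of water = 1 mm).
Layer 102–60 kPa: Δp = 420 hPa = 42000 Pa, q̄ = 0.00773 kg/kg → 0.00773 × 42000 / 9.8 = 33.13 mm
Layer 60–56 kPa: Δp = 40 hPa = 4000 Pa, q̄ = 0.00273 kg/kg → 0.00273 × 4000 / 9.8 = 1.11 mm
Layer 56–35 kPa: Δp = 210 hPa = 21000 Pa, q̄ = 0.00194 kg/kg → 0.00194 × 21000 / 9.8 = 4.16 mm
PW = 33.13 + 1.11 + 4.16 = 38.40 ≈ 38.4 mm.

PW ≈ 38.4 mm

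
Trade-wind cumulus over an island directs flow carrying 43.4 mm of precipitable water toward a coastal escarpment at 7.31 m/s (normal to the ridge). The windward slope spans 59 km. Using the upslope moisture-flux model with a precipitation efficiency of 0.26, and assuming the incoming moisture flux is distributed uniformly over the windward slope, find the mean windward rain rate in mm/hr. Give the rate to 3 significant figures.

R ≈ 5.03 mm/hr

Incoming column moisture flux per unit ridge length: F = V × PW = 7.31 × 43.4 = 317.254 mm·m/s.
Spread over the 59 km slope with efficiency ε = 0.26: R = ε·F/W = 0.26 × 317.254 / 59000 m = 1.398e-03 mm/s.
R = 1.398e-03 × 3600 = 5.03 mm/hr.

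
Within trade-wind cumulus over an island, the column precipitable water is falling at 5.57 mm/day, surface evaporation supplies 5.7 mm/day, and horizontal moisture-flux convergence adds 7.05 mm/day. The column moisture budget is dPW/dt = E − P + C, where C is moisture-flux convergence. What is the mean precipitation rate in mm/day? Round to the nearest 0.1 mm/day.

P ≈ 18.3 mm/day

dPW/dt = -5.57 mm/day.
P = E + C − dPW/dt = 5.7 + (7.05) − (-5.57) = 18.3 mm/day.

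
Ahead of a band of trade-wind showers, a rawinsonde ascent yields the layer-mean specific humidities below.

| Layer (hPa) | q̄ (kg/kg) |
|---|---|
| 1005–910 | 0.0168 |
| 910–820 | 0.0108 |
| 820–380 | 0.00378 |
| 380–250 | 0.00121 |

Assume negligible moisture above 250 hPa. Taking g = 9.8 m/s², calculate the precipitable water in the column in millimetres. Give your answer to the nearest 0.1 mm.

Precipitable water is the column-integrated vapour mass per unit area: PW = (1/g) Σ q̄ Δp, with q in kg/kg and Δp in Pa (1 kg/m² of water = 1 mm).
Layer 1005–910 hPa: Δp = 95 hPa = 9500 Pa, q̄ = 0.0168 kg/kg → 0.0168 × 9500 / 9.8 = 16.29 mm
Layer 910–820 hPa: Δp = 90 hPa = 9000 Pa, q̄ = 0.0108 kg/kg → 0.0108 × 9000 / 9.8 = 9.92 mm
Layer 820–380 hPa: Δp = 440 hPa = 44000 Pa, q̄ = 0.00378 kg/kg → 0.00378 × 44000 / 9.8 = 16.97 mm
Layer 380–250 hPa: Δp = 130 hPa = 13000 Pa, q̄ = 0.00121 kg/kg → 0.00121 × 13000 / 9.8 = 1.61 mm
PW = 16.29 + 9.92 + 16.97 + 1.61 = 44.79 ≈ 44.8 mm.

PW ≈ 44.8 mm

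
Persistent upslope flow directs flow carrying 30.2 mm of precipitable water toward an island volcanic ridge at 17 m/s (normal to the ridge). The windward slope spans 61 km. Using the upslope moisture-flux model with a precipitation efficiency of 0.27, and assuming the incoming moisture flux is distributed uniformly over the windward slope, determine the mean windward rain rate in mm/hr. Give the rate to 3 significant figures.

Incoming column moisture flux per unit ridge length: F = V × PW = 17 × 30.2 = 513.4 mm·m/s.
Spread over the 61 km slope with efficiency ε = 0.27: R = ε·F/W = 0.27 × 513.4 / 61000 m = 2.272e-03 mm/s.
R = 2.272e-03 × 3600 = 8.18 mm/hr.

R ≈ 8.18 mm/hr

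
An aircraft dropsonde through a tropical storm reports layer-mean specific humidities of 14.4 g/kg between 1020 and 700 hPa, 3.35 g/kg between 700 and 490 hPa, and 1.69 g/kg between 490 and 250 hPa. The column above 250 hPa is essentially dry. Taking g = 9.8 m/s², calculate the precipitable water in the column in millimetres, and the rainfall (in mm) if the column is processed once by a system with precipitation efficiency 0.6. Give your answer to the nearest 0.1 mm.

Precipitable water is the column-integrated vapour mass per unit area: PW = (1/g) Σ q̄ Δp, with q in kg/kg and Δp in Pa (1 kg/m² of water = 1 mm).
Layer 1020–700 hPa: Δp = 320 hPa = 32000 Pa, q̄ = 0.0144 kg/kg → 0.0144 × 32000 / 9.8 = 47.02 mm
Layer 700–490 hPa: Δp = 210 hPa = 21000 Pa, q̄ = 0.00335 kg/kg → 0.00335 × 21000 / 9.8 = 7.18 mm
Layer 490–250 hPa: Δp = 240 hPa = 24000 Pa, q̄ = 0.00169 kg/kg → 0.00169 × 24000 / 9.8 = 4.14 mm
PW = 47.02 + 7.18 + 4.14 = 58.34 ≈ 58.3 mm.
Rainfall = ε × PW = 0.6 × 58.3 = 35.0 mm.

PW ≈ 58.3 mm; rainfall ≈ 35.0 mm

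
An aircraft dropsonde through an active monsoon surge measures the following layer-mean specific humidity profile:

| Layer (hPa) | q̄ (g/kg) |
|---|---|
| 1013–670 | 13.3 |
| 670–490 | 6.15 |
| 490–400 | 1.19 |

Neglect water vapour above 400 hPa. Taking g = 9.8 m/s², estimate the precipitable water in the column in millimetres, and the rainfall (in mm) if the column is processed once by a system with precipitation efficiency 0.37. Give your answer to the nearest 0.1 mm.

Precipitable water is the column-integrated vapour mass per unit area: PW = (1/g) Σ q̄ Δp, with q in kg/kg and Δp in Pa (1 kg/m² of water = 1 mm).
Layer 1013–670 hPa: Δp = 343 hPa = 34300 Pa, q̄ = 0.0133 kg/kg → 0.0133 × 34300 / 9.8 = 46.55 mm
Layer 670–490 hPa: Δp = 180 hPa = 18000 Pa, q̄ = 0.00615 kg/kg → 0.00615 × 18000 / 9.8 = 11.30 mm
Layer 490–400 hPa: Δp = 90 hPa = 9000 Pa, q̄ = 0.00119 kg/kg → 0.00119 × 9000 / 9.8 = 1.09 mm
PW = 46.55 + 11.30 + 1.09 = 58.94 ≈ 58.9 mm.
Rainfall = ε × PW = 0.37 × 58.9 = 21.8 mm.

PW ≈ 58.9 mm; rainfall ≈ 21.8 mm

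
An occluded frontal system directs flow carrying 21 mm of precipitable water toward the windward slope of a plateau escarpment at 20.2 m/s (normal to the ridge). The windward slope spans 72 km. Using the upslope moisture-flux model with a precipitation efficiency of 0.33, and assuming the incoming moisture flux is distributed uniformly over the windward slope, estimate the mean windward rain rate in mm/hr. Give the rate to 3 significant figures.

R ≈ 7.00 mm/hr

Incoming column moisture flux per unit ridge length: F = V × PW = 20.2 × 21 = 424.2 mm·m/s.
Spread over the 72 km slope with efficiency ε = 0.33: R = ε·F/W = 0.33 × 424.2 / 72000 m = 1.944e-03 mm/s.
R = 1.944e-03 × 3600 = 7.00 mm/hr.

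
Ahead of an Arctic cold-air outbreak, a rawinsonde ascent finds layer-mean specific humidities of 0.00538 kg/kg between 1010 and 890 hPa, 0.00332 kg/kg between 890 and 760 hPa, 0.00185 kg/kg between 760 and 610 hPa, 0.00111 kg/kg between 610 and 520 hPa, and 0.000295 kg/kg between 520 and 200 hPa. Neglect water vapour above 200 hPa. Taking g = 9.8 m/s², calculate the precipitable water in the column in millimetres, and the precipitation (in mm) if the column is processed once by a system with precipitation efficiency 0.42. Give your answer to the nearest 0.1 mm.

PW ≈ 15.8 mm; precipitation ≈ 6.6 mm

Precipitable water is the column-integrated vapour mass per unit area: PW = (1/g) Σ q̄ Δp, with q in kg/kg and Δp in Pa (1 kg/m² of water = 1 mm).
Layer 1010–890 hPa: Δp = 120 hPa = 12000 Pa, q̄ = 0.00538 kg/kg → 0.00538 × 12000 / 9.8 = 6.59 mm
Layer 890–760 hPa: Δp = 130 hPa = 13000 Pa, q̄ = 0.00332 kg/kg → 0.00332 × 13000 / 9.8 = 4.40 mm
Layer 760–610 hPa: Δp = 150 hPa = 15000 Pa, q̄ = 0.00185 kg/kg → 0.00185 × 15000 / 9.8 = 2.83 mm
Layer 610–520 hPa: Δp = 90 hPa = 9000 Pa, q̄ = 0.00111 kg/kg → 0.00111 × 9000 / 9.8 = 1.02 mm
Layer 520–200 hPa: Δp = 320 hPa = 32000 Pa, q̄ = 0.000295 kg/kg → 0.000295 × 32000 / 9.8 = 0.96 mm
PW = 6.59 + 4.40 + 2.83 + 1.02 + 0.96 = 15.80 ≈ 15.8 mm.
Precipitation = ε × PW = 0.42 × 15.8 = 6.6 mm.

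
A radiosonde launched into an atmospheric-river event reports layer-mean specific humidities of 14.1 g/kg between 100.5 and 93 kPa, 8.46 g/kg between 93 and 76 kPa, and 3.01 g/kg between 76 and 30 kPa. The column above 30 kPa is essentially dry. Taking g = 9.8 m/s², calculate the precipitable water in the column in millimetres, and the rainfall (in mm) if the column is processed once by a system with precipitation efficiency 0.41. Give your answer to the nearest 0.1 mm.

Precipitable water is the column-integrated vapour mass per unit area: PW = (1/g) Σ q̄ Δp, with q in kg/kg and Δp in Pa (1 kg/m² of water = 1 mm).
Layer 100.5–93 kPa: Δp = 75 hPa = 7500 Pa, q̄ = 0.0141 kg/kg → 0.0141 × 7500 / 9.8 = 10.79 mm
Layer 93–76 kPa: Δp = 170 hPa = 17000 Pa, q̄ = 0.00846 kg/kg → 0.00846 × 17000 / 9.8 = 14.68 mm
Layer 76–30 kPa: Δp = 460 hPa = 46000 Pa, q̄ = 0.00301 kg/kg → 0.00301 × 46000 / 9.8 = 14.13 mm
PW = 10.79 + 14.68 + 14.13 = 39.60 ≈ 39.6 mm.
Rainfall = ε × PW = 0.41 × 39.6 = 16.2 mm.

PW ≈ 39.6 mm; rainfall ≈ 16.2 mm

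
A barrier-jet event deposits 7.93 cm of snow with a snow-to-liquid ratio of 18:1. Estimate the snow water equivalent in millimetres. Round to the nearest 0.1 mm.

SWE ≈ 4.4 mm

SWE = snow depth / ratio = 7.93 cm / 18 = 0.441 cm = 4.4 mm.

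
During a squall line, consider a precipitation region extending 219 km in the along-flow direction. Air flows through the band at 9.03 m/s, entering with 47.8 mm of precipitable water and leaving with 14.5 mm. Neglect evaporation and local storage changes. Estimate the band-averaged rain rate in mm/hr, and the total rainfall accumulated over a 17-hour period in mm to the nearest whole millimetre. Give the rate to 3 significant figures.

Column moisture flux per unit crosswind length is F = V × PW.
Inflow: F_in = 9.03 × 47.8 = 431.634 mm·m/s
Outflow: F_out = 9.03 × 14.5 = 130.935 mm·m/s
Steady-state rate R = (F_in − F_out)/L = (431.634 − 130.935) / 219000 m = 1.373e-03 mm/s.
R = 1.373e-03 × 3600 = 4.94 mm/hr.
Over 17 h: total = 4.94 × 17 = 83.98 ≈ 84 mm.

R ≈ 4.94 mm/hr; total ≈ 84 mm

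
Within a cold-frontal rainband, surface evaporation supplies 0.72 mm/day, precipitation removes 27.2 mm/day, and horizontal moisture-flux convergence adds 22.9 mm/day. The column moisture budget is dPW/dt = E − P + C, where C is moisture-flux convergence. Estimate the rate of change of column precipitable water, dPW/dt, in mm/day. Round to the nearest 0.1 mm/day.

dPW/dt ≈ -3.6 mm/day

dPW/dt = E − P + C = 0.72 − 27.2 + (22.9) = -3.6 mm/day.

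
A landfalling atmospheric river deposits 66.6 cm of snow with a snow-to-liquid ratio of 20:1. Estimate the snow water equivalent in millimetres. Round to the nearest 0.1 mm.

SWE ≈ 33.3 mm

SWE = snow depth / ratio = 66.6 cm / 20 = 3.330 cm = 33.3 mm.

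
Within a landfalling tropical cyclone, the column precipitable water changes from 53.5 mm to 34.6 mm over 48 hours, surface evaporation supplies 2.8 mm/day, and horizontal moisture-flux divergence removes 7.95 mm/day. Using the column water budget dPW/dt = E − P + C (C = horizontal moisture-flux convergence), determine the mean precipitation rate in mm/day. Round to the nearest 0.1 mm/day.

P ≈ 4.3 mm/day

dPW/dt = (34.6 − 53.5) mm / (48/24 day) = -9.450 mm/day.
P = E + C − dPW/dt = 2.8 + (-7.95) − (-9.450) = 4.3 mm/day.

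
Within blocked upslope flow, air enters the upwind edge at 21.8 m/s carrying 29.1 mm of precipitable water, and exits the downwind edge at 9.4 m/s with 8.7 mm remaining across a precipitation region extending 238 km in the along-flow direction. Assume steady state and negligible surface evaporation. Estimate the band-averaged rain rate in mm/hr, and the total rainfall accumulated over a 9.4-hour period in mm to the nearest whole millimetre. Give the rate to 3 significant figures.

R ≈ 8.36 mm/hr; total ≈ 79 mm

Column moisture flux per unit crosswind length is F = V × PW.
Inflow: F_in = 21.8 × 29.1 = 634.38 mm·m/s
Outflow: F_out = 9.4 × 8.7 = 81.78 mm·m/s
Steady-state rate R = (F_in − F_out)/L = (634.38 − 81.78) / 238000 m = 2.322e-03 mm/s.
R = 2.322e-03 × 3600 = 8.36 mm/hr.
Over 9.4 h: total = 8.36 × 9.4 = 78.584 ≈ 79 mm.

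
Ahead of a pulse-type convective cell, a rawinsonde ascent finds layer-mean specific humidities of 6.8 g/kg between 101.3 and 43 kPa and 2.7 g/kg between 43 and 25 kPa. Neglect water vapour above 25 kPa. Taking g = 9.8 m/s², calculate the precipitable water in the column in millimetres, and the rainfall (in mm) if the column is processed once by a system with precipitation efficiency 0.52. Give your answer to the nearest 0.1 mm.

Precipitable water is the column-integrated vapour mass per unit area: PW = (1/g) Σ q̄ Δp, with q in kg/kg and Δp in Pa (1 kg/m² of water = 1 mm).
Layer 101.3–43 kPa: Δp = 583 hPa = 58300 Pa, q̄ = 0.0068 kg/kg → 0.0068 × 58300 / 9.8 = 40.45 mm
Layer 43–25 kPa: Δp = 180 hPa = 18000 Pa, q̄ = 0.0027 kg/kg → 0.0027 × 18000 / 9.8 = 4.96 mm
PW = 40.45 + 4.96 = 45.41 ≈ 45.4 mm.
Rainfall = ε × PW = 0.52 × 45.4 = 23.6 mm.

PW ≈ 45.4 mm; rainfall ≈ 23.6 mm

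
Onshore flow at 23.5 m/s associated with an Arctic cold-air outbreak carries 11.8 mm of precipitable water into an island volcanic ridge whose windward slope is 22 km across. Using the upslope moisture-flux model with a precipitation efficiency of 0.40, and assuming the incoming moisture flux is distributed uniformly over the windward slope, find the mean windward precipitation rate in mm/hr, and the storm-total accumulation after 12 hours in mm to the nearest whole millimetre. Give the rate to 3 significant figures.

R ≈ 18.2 mm/hr; total ≈ 218 mm

Incoming column moisture flux per unit ridge length: F = V × PW = 23.5 × 11.8 = 277.3 mm·m/s.
Spread over the 22 km slope with efficiency ε = 0.40: R = ε·F/W = 0.40 × 277.3 / 22000 m = 5.042e-03 mm/s.
R = 5.042e-03 × 3600 = 18.2 mm/hr.
Over 12 h: total = 18.2 × 12 = 218.4 ≈ 218 mm.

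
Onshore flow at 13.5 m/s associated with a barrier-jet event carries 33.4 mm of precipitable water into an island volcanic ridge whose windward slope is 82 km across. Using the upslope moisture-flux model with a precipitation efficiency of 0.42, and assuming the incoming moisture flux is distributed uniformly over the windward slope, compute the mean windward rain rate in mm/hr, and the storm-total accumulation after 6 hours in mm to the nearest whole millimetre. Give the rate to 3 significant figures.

Incoming column moisture flux per unit ridge length: F = V × PW = 13.5 × 33.4 = 450.9 mm·m/s.
Spread over the 82 km slope with efficiency ε = 0.42: R = ε·F/W = 0.42 × 450.9 / 82000 m = 2.309e-03 mm/s.
R = 2.309e-03 × 3600 = 8.31 mm/hr.
Over 6 h: total = 8.31 × 6 = 49.86 ≈ 50 mm.

R ≈ 8.31 mm/hr; total ≈ 50 mm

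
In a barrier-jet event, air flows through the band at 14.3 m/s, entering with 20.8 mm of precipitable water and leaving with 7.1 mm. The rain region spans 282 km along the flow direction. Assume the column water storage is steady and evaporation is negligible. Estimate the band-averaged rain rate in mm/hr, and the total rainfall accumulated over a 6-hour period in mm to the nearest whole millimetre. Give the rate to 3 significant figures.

Column moisture flux per unit crosswind length is F = V × PW.
Inflow: F_in = 14.3 × 20.8 = 297.44 mm·m/s
Outflow: F_out = 14.3 × 7.1 = 101.53 mm·m/s
Steady-state rate R = (F_in − F_out)/L = (297.44 − 101.53) / 282000 m = 6.947e-04 mm/s.
R = 6.947e-04 × 3600 = 2.50 mm/hr.
Over 6 h: total = 2.50 × 6 = 15 mm.

R ≈ 2.50 mm/hr; total ≈ 15 mm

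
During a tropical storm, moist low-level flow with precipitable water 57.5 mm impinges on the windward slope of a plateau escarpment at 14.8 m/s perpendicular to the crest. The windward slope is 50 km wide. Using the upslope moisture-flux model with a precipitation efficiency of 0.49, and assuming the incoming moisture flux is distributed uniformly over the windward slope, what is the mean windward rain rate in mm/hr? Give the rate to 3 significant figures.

Incoming column moisture flux per unit ridge length: F = V × PW = 14.8 × 57.5 = 851 mm·m/s.
Spread over the 50 km slope with efficiency ε = 0.49: R = ε·F/W = 0.49 × 851 / 50000 m = 8.340e-03 mm/s.
R = 8.340e-03 × 3600 = 30.0 mm/hr.

R ≈ 30.0 mm/hr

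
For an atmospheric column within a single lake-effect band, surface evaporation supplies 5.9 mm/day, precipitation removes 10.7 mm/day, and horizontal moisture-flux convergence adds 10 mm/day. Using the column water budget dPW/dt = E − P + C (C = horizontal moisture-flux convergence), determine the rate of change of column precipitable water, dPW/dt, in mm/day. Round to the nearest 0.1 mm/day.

dPW/dt = E − P + C = 5.9 − 10.7 + (10) = 5.2 mm/day.

dPW/dt ≈ 5.2 mm/day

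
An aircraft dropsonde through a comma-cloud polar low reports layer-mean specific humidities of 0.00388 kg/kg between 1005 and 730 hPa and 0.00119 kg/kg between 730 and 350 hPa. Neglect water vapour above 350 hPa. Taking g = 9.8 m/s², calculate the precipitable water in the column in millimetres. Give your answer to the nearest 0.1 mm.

PW ≈ 15.5 mm

Precipitable water is the column-integrated vapour mass per unit area: PW = (1/g) Σ q̄ Δp, with q in kg/kg and Δp in Pa (1 kg/m² of water = 1 mm).
Layer 1005–730 hPa: Δp = 275 hPa = 27500 Pa, q̄ = 0.00388 kg/kg → 0.00388 × 27500 / 9.8 = 10.89 mm
Layer 730–350 hPa: Δp = 380 hPa = 38000 Pa, q̄ = 0.00119 kg/kg → 0.00119 × 38000 / 9.8 = 4.61 mm
PW = 10.89 + 4.61 = 15.50 ≈ 15.5 mm.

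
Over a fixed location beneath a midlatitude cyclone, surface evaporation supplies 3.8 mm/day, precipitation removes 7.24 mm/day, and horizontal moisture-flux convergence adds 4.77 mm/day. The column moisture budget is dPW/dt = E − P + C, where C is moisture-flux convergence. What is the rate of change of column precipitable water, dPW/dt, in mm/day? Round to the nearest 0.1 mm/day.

dPW/dt = E − P + C = 3.8 − 7.24 + (4.77) = 1.3 mm/day.

dPW/dt ≈ 1.3 mm/day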